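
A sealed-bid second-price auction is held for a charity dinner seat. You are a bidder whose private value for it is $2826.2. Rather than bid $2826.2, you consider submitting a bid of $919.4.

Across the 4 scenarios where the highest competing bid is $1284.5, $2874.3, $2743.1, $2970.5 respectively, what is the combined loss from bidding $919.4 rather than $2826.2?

The deviation costs you only when the competing bid falls strictly between $919.4 and $2826.2; elsewhere both bids give the same outcome.
$1284.5: truthful payoff $1541.7, deviation payoff $0 → loss $1541.7.
$2874.3: outcomes coincide → loss $0.
$2743.1: truthful payoff $83.1, deviation payoff $0 → loss $83.1.
$2970.5: outcomes coincide → loss $0.
Total loss = $1541.7 + $83.1 = $1624.8.
Because the price is fixed by the runner-up's bid, deviating from your value can only change a good outcome into a bad one — never the reverse.

$1624.8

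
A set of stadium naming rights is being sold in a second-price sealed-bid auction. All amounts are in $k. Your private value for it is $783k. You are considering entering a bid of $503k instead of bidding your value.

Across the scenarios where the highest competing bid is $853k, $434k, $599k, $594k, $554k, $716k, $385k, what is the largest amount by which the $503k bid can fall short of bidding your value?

$229k

$853k: same outcome either way → loss $0k.
$434k: same outcome either way → loss $0k.
$599k: truthful gives $184k, deviation gives $0k → loss $184k.
$594k: truthful gives $189k, deviation gives $0k → loss $189k.
$554k: truthful gives $229k, deviation gives $0k → loss $229k.
$716k: truthful gives $67k, deviation gives $0k → loss $67k.
$385k: same outcome either way → loss $0k.
Maximum loss: $229k.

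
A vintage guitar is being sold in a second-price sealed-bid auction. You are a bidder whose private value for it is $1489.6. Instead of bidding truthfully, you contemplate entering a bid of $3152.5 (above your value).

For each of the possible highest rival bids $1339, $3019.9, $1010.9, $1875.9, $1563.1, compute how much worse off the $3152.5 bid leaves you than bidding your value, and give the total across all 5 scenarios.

The deviation costs you only when the competing bid falls strictly between $1489.6 and $3152.5; elsewhere both bids give the same outcome.
$1339: outcomes coincide → loss $0.
$3019.9: truthful payoff $0, deviation payoff −$1530.3 → loss $1530.3.
$1010.9: outcomes coincide → loss $0.
$1875.9: truthful payoff $0, deviation payoff −$386.3 → loss $386.3.
$1563.1: truthful payoff $0, deviation payoff −$73.5 → loss $73.5.
Total loss = $1530.3 + $386.3 + $73.5 = $1990.1.
Because the price is fixed by the runner-up's bid, deviating from your value can only change a good outcome into a bad one — never the reverse.

$1990.1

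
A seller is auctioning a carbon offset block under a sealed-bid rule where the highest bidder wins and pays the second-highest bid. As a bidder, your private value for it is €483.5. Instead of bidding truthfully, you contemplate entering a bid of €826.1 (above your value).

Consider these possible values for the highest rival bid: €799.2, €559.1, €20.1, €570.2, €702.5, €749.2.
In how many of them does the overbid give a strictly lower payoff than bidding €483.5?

The deviation hurts exactly when the highest competing bid lies strictly between €483.5 and €826.1 — overbidding then wins at a price above your value.
€799.2: inside the interval → strictly worse (loss €315.7).
€559.1: inside the interval → strictly worse (loss €75.6).
€20.1: below both → same outcome either way.
€570.2: inside the interval → strictly worse (loss €86.7).
€702.5: inside the interval → strictly worse (loss €219).
€749.2: inside the interval → strictly worse (loss €265.7).
Count: 5.

5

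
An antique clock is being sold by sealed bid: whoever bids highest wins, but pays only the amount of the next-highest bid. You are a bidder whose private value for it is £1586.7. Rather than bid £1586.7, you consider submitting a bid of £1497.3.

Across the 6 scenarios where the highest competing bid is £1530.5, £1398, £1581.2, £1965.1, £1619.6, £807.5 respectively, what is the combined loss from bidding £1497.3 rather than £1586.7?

£61.7

The deviation costs you only when the competing bid falls strictly between £1497.3 and £1586.7; elsewhere both bids give the same outcome.
£1530.5: truthful payoff £56.2, deviation payoff £0 → loss £56.2.
£1398: outcomes coincide → loss £0.
£1581.2: truthful payoff £5.5, deviation payoff £0 → loss £5.5.
£1965.1: outcomes coincide → loss £0.
£1619.6: outcomes coincide → loss £0.
£807.5: outcomes coincide → loss £0.
Total loss = £56.2 + £5.5 = £61.7.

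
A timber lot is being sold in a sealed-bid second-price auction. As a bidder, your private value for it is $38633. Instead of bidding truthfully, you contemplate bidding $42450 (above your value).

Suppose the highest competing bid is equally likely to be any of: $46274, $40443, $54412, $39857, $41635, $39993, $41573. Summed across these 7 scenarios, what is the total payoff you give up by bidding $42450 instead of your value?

The deviation costs you only when the competing bid falls strictly between $38633 and $42450; elsewhere both bids give the same outcome.
$46274: outcomes coincide → loss $0.
$40443: truthful payoff $0, deviation payoff −$1810 → loss $1810.
$54412: outcomes coincide → loss $0.
$39857: truthful payoff $0, deviation payoff −$1224 → loss $1224.
$41635: truthful payoff $0, deviation payoff −$3002 → loss $3002.
$39993: truthful payoff $0, deviation payoff −$1360 → loss $1360.
$41573: truthful payoff $0, deviation payoff −$2940 → loss $2940.
Total loss = $1810 + $1224 + $3002 + $1360 + $2940 = $10336.
In a second-price auction your bid sets only whether you win, not what you pay, so bidding your true value is weakly dominant.

$10336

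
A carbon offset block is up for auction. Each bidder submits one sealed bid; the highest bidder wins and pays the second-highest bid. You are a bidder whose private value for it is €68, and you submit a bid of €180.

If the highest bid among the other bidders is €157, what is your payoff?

Your bid €180 exceeds the highest competing bid €157, so you win.
In a second-price auction the winner pays the second-highest bid, €157.
Payoff = value − price = €68 − €157 = −€89.

−€89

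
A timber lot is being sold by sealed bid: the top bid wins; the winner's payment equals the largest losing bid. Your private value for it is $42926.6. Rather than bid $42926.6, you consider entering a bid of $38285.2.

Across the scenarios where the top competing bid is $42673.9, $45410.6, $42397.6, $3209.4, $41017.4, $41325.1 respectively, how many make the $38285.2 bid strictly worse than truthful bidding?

The deviation hurts exactly when the highest competing bid lies strictly between $38285.2 and $42926.6 — underbidding then forfeits a profitable win.
$42673.9: inside the interval → strictly worse (loss $252.7).
$45410.6: above both → same outcome either way.
$42397.6: inside the interval → strictly worse (loss $529).
$3209.4: below both → same outcome either way.
$41017.4: inside the interval → strictly worse (loss $1909.2).
$41325.1: inside the interval → strictly worse (loss $1601.5).
Count: 4.

4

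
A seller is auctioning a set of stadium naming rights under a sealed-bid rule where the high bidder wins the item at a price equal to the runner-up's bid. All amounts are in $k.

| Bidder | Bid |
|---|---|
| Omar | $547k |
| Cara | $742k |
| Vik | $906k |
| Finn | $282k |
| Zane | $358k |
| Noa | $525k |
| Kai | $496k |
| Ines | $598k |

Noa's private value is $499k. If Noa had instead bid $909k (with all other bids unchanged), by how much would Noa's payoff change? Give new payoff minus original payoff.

The highest bid among the other bidders is $906k; Noa's bid doesn't change that.
Original bid $525k: Noa is not highest (top rival bid is $906k); payoff $0k.
Alternative bid $909k: Noa is highest, pays the top rival bid $906k; payoff $499k − $906k = −$407k.
Change in payoff = −$407k − ($0k) = −$407k.

−$407k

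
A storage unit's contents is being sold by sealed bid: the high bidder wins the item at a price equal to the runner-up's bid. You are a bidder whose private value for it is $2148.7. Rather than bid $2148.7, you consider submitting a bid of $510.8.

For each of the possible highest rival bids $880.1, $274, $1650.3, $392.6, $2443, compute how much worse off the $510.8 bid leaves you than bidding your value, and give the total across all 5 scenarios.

$1767

The deviation costs you only when the competing bid falls strictly between $510.8 and $2148.7; elsewhere both bids give the same outcome.
$880.1: truthful payoff $1268.6, deviation payoff $0 → loss $1268.6.
$274: outcomes coincide → loss $0.
$1650.3: truthful payoff $498.4, deviation payoff $0 → loss $498.4.
$392.6: outcomes coincide → loss $0.
$2443: outcomes coincide → loss $0.
Total loss = $1268.6 + $498.4 = $1767.
Because the price is fixed by the runner-up's bid, deviating from your value can only change a good outcome into a bad one — never the reverse.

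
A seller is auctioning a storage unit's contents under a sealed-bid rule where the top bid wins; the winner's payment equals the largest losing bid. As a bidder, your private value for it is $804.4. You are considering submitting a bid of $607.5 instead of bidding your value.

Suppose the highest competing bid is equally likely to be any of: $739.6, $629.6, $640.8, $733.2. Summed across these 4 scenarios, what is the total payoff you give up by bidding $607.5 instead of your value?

$474.4

The deviation costs you only when the competing bid falls strictly between $607.5 and $804.4; elsewhere both bids give the same outcome.
$739.6: truthful payoff $64.8, deviation payoff $0 → loss $64.8.
$629.6: truthful payoff $174.8, deviation payoff $0 → loss $174.8.
$640.8: truthful payoff $163.6, deviation payoff $0 → loss $163.6.
$733.2: truthful payoff $71.2, deviation payoff $0 → loss $71.2.
Total loss = $64.8 + $174.8 + $163.6 + $71.2 = $474.4.
Because the price is fixed by the runner-up's bid, deviating from your value can only change a good outcome into a bad one — never the reverse.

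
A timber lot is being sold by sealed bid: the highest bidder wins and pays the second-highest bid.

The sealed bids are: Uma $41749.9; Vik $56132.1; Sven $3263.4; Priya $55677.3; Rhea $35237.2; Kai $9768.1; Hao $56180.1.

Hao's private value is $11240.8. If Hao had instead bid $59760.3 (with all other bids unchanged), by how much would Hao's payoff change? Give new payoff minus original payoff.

The highest bid among the other bidders is $56132.1; Hao's bid doesn't change that.
Original bid $56180.1: Hao is highest, pays the top rival bid $56132.1; payoff $11240.8 − $56132.1 = −$44891.3.
Alternative bid $59760.3: Hao is highest, pays the top rival bid $56132.1; payoff $11240.8 − $56132.1 = −$44891.3.
Change in payoff = −$44891.3 − (−$44891.3) = $0.

$0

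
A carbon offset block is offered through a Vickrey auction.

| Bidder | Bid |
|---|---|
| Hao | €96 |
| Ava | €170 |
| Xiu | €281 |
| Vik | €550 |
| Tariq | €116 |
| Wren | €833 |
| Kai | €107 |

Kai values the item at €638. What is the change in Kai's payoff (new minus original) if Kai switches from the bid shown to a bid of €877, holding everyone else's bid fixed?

The highest bid among the other bidders is €833; Kai's bid doesn't change that.
Original bid €107: Kai is not highest (top rival bid is €833); payoff €0.
Alternative bid €877: Kai is highest, pays the top rival bid €833; payoff €638 − €833 = −€195.
Change in payoff = −€195 − (€0) = −€195.

−€195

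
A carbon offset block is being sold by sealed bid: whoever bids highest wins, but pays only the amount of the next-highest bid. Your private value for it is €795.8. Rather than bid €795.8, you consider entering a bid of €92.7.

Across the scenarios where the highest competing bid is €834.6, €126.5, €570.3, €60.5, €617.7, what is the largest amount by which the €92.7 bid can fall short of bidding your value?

€669.3

€834.6: same outcome either way → loss €0.
€126.5: truthful gives €669.3, deviation gives €0 → loss €669.3.
€570.3: truthful gives €225.5, deviation gives €0 → loss €225.5.
€60.5: same outcome either way → loss €0.
€617.7: truthful gives €178.1, deviation gives €0 → loss €178.1.
Maximum loss: €669.3.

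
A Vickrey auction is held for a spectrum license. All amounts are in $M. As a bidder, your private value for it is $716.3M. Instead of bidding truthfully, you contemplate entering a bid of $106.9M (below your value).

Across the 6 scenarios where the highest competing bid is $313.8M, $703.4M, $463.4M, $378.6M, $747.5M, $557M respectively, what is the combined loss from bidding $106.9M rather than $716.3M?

$1165.3M

The deviation costs you only when the competing bid falls strictly between $106.9M and $716.3M; elsewhere both bids give the same outcome.
$313.8M: truthful payoff $402.5M, deviation payoff $0M → loss $402.5M.
$703.4M: truthful payoff $12.9M, deviation payoff $0M → loss $12.9M.
$463.4M: truthful payoff $252.9M, deviation payoff $0M → loss $252.9M.
$378.6M: truthful payoff $337.7M, deviation payoff $0M → loss $337.7M.
$747.5M: outcomes coincide → loss $0M.
$557M: truthful payoff $159.3M, deviation payoff $0M → loss $159.3M.
Total loss = $402.5M + $12.9M + $252.9M + $337.7M + $159.3M = $1165.3M.
Truthful bidding weakly dominates here: raising your bid can only win items priced above your value, and lowering it can only forfeit items priced below.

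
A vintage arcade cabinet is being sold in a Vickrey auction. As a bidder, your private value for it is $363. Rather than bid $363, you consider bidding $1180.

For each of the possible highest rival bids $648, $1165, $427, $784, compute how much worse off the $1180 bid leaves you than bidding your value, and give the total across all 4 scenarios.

$1572

The deviation costs you only when the competing bid falls strictly between $363 and $1180; elsewhere both bids give the same outcome.
$648: truthful payoff $0, deviation payoff −$285 → loss $285.
$1165: truthful payoff $0, deviation payoff −$802 → loss $802.
$427: truthful payoff $0, deviation payoff −$64 → loss $64.
$784: truthful payoff $0, deviation payoff −$421 → loss $421.
Total loss = $285 + $802 + $64 + $421 = $1572.
In a second-price auction your bid sets only whether you win, not what you pay, so bidding your true value is weakly dominant.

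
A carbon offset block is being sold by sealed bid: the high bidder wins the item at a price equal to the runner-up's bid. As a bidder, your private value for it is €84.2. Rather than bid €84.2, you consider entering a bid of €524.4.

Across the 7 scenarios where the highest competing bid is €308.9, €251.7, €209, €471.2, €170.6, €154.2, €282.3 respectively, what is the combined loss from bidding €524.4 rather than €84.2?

€1258.5

The deviation costs you only when the competing bid falls strictly between €84.2 and €524.4; elsewhere both bids give the same outcome.
€308.9: truthful payoff €0, deviation payoff −€224.7 → loss €224.7.
€251.7: truthful payoff €0, deviation payoff −€167.5 → loss €167.5.
€209: truthful payoff €0, deviation payoff −€124.8 → loss €124.8.
€471.2: truthful payoff €0, deviation payoff −€387 → loss €387.
€170.6: truthful payoff €0, deviation payoff −€86.4 → loss €86.4.
€154.2: truthful payoff €0, deviation payoff −€70 → loss €70.
€282.3: truthful payoff €0, deviation payoff −€198.1 → loss €198.1.
Total loss = €224.7 + €167.5 + €124.8 + €387 + €86.4 + €70 + €198.1 = €1258.5.
Because the price is fixed by the runner-up's bid, deviating from your value can only change a good outcome into a bad one — never the reverse.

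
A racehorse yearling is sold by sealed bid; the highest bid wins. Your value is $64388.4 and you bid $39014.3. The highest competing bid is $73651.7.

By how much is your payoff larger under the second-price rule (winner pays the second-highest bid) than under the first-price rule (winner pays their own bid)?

$0

Your bid $39014.3 is below $73651.7, so you lose under either rule.
Payoff is $0 in both cases; difference = $0.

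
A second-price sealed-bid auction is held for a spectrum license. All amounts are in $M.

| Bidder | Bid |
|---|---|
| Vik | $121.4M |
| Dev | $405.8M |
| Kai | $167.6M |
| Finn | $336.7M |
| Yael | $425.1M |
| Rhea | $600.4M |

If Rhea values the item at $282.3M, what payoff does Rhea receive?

−$142.8M

Highest bid: Rhea at $600.4M, so Rhea wins.
Second-highest bid: Yael at $425.1M — that is the price the winner pays.
Rhea's payoff = value − price = $282.3M − $425.1M = −$142.8M.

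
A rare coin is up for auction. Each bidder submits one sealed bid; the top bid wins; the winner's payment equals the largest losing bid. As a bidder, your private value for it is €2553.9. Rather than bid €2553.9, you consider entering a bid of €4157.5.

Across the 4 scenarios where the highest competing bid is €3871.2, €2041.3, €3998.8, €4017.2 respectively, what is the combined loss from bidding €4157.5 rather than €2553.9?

The deviation costs you only when the competing bid falls strictly between €2553.9 and €4157.5; elsewhere both bids give the same outcome.
€3871.2: truthful payoff €0, deviation payoff −€1317.3 → loss €1317.3.
€2041.3: outcomes coincide → loss €0.
€3998.8: truthful payoff €0, deviation payoff −€1444.9 → loss €1444.9.
€4017.2: truthful payoff €0, deviation payoff −€1463.3 → loss €1463.3.
Total loss = €1317.3 + €1444.9 + €1463.3 = €4225.5.
In a second-price auction your bid sets only whether you win, not what you pay, so bidding your true value is weakly dominant.

€4225.5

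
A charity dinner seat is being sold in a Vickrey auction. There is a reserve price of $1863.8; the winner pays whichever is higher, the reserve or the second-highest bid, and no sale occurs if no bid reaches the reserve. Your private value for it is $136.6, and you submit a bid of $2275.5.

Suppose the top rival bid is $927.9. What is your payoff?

Your bid $2275.5 is the highest and exceeds the reserve.
Price = max(second-highest bid, reserve) = max($927.9, $1863.8) = $1863.8.
Payoff = $136.6 − $1863.8 = −$1727.2.

−$1727.2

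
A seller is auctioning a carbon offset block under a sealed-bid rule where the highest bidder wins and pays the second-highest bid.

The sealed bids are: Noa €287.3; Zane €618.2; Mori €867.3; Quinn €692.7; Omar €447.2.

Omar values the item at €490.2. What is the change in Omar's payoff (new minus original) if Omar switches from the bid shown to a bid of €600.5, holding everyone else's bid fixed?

The highest bid among the other bidders is €867.3; Omar's bid doesn't change that.
Original bid €447.2: Omar is not highest (top rival bid is €867.3); payoff €0.
Alternative bid €600.5: Omar is not highest (top rival bid is €867.3); payoff €0.
Change in payoff = €0 − (€0) = €0.

€0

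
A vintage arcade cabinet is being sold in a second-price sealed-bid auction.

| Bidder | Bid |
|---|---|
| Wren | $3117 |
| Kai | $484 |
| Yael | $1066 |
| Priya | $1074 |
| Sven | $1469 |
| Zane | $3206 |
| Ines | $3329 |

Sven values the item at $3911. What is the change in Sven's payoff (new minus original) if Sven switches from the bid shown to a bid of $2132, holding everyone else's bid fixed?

The highest bid among the other bidders is $3329; Sven's bid doesn't change that.
Original bid $1469: Sven is not highest (top rival bid is $3329); payoff $0.
Alternative bid $2132: Sven is not highest (top rival bid is $3329); payoff $0.
Change in payoff = $0 − ($0) = $0.

$0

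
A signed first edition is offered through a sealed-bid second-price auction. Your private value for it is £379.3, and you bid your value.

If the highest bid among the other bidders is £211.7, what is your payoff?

Your bid £379.3 exceeds the highest competing bid £211.7, so you win.
In a second-price auction the winner pays the second-highest bid, £211.7.
Payoff = value − price = £379.3 − £211.7 = £167.6.

£167.6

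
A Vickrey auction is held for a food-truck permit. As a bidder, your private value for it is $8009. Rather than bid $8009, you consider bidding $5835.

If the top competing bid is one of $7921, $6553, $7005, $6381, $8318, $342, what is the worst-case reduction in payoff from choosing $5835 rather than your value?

$1628

$7921: truthful gives $88, deviation gives $0 → loss $88.
$6553: truthful gives $1456, deviation gives $0 → loss $1456.
$7005: truthful gives $1004, deviation gives $0 → loss $1004.
$6381: truthful gives $1628, deviation gives $0 → loss $1628.
$8318: same outcome either way → loss $0.
$342: same outcome either way → loss $0.
Maximum loss: $1628.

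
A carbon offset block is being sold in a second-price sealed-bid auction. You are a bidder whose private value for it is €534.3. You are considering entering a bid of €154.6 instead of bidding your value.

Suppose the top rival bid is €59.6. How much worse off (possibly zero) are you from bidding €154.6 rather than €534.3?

Bidding your value €534.3: you win (since €534.3 > €59.6) and pay €59.6. Payoff €474.7.
Bidding €154.6: you win and pay €59.6. Payoff €534.3 − €59.6 = €474.7.
Difference = €474.7 − €474.7 = €0; both bids lead to the same outcome because the competing bid is below both your value and your alternative bid.

€0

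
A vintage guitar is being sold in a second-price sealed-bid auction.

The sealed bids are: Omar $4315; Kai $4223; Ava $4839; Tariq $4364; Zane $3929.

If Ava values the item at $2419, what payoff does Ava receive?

Highest bid: Ava at $4839, so Ava wins.
Second-highest bid: Tariq at $4364 — that is the price the winner pays.
Ava's payoff = value − price = $2419 − $4364 = −$1945.

−$1945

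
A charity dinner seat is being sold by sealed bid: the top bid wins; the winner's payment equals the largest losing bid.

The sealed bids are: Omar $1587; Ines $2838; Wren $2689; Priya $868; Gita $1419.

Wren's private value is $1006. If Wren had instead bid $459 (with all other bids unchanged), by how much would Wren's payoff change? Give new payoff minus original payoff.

The highest bid among the other bidders is $2838; Wren's bid doesn't change that.
Original bid $2689: Wren is not highest (top rival bid is $2838); payoff $0.
Alternative bid $459: Wren is not highest (top rival bid is $2838); payoff $0.
Change in payoff = $0 − ($0) = $0.

$0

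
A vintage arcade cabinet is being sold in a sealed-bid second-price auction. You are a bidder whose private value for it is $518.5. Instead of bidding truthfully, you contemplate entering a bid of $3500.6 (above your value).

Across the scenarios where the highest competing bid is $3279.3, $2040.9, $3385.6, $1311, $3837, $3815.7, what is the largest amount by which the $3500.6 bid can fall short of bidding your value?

$3279.3: truthful gives $0, deviation gives −$2760.8 → loss $2760.8.
$2040.9: truthful gives $0, deviation gives −$1522.4 → loss $1522.4.
$3385.6: truthful gives $0, deviation gives −$2867.1 → loss $2867.1.
$1311: truthful gives $0, deviation gives −$792.5 → loss $792.5.
$3837: same outcome either way → loss $0.
$3815.7: same outcome either way → loss $0.
Maximum loss: $2867.1.

$2867.1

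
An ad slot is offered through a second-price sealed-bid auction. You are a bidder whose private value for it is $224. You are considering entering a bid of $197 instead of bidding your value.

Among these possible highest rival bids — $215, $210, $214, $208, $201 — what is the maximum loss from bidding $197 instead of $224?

$23

$215: truthful gives $9, deviation gives $0 → loss $9.
$210: truthful gives $14, deviation gives $0 → loss $14.
$214: truthful gives $10, deviation gives $0 → loss $10.
$208: truthful gives $16, deviation gives $0 → loss $16.
$201: truthful gives $23, deviation gives $0 → loss $23.
Maximum loss: $23.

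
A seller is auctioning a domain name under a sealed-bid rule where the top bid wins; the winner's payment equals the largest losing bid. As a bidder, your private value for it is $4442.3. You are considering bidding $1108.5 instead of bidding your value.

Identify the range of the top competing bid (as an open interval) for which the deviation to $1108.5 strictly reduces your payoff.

($1108.5, $4442.3)

If the competing bid is below $1108.5, both bids win at the same price — no difference.
If it is above $4442.3, both bids lose — no difference.
If it lies strictly between $1108.5 and $4442.3, bidding your value wins at a price below your value (positive payoff) while bidding $1108.5 loses (payoff 0).
So the deviation strictly hurts on the open interval ($1108.5, $4442.3).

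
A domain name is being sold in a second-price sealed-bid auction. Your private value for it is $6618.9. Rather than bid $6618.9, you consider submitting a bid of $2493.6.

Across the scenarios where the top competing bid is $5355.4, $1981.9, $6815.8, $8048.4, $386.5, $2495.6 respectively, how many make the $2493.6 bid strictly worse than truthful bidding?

2

The deviation hurts exactly when the highest competing bid lies strictly between $2493.6 and $6618.9 — underbidding then forfeits a profitable win.
$5355.4: inside the interval → strictly worse (loss $1263.5).
$1981.9: below both → same outcome either way.
$6815.8: above both → same outcome either way.
$8048.4: above both → same outcome either way.
$386.5: below both → same outcome either way.
$2495.6: inside the interval → strictly worse (loss $4123.3).
Count: 2.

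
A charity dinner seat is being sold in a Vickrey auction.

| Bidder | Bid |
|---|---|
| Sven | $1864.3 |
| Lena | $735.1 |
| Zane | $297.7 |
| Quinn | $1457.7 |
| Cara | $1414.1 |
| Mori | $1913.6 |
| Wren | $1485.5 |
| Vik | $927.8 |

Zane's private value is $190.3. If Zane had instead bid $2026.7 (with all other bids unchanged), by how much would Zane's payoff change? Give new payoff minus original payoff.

The highest bid among the other bidders is $1913.6; Zane's bid doesn't change that.
Original bid $297.7: Zane is not highest (top rival bid is $1913.6); payoff $0.
Alternative bid $2026.7: Zane is highest, pays the top rival bid $1913.6; payoff $190.3 − $1913.6 = −$1723.3.
Change in payoff = −$1723.3 − ($0) = −$1723.3.

−$1723.3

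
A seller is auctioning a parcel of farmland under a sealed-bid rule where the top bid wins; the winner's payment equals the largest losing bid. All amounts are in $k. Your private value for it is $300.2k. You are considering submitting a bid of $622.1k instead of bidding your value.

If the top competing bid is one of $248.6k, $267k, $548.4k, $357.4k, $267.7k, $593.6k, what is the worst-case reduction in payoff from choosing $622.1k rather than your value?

$293.4k

$248.6k: same outcome either way → loss $0k.
$267k: same outcome either way → loss $0k.
$548.4k: truthful gives $0k, deviation gives −$248.2k → loss $248.2k.
$357.4k: truthful gives $0k, deviation gives −$57.2k → loss $57.2k.
$267.7k: same outcome either way → loss $0k.
$593.6k: truthful gives $0k, deviation gives −$293.4k → loss $293.4k.
Maximum loss: $293.4k.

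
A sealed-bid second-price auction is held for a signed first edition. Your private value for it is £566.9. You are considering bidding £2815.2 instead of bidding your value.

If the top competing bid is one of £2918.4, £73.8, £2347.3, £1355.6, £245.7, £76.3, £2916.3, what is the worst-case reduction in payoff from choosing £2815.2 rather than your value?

£2918.4: same outcome either way → loss £0.
£73.8: same outcome either way → loss £0.
£2347.3: truthful gives £0, deviation gives −£1780.4 → loss £1780.4.
£1355.6: truthful gives £0, deviation gives −£788.7 → loss £788.7.
£245.7: same outcome either way → loss £0.
£76.3: same outcome either way → loss £0.
£2916.3: same outcome either way → loss £0.
Maximum loss: £1780.4.

£1780.4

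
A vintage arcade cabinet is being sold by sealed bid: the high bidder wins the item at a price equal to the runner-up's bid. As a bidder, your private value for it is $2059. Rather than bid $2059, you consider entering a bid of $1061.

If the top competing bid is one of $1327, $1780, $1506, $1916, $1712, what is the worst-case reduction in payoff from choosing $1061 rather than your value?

$1327: truthful gives $732, deviation gives $0 → loss $732.
$1780: truthful gives $279, deviation gives $0 → loss $279.
$1506: truthful gives $553, deviation gives $0 → loss $553.
$1916: truthful gives $143, deviation gives $0 → loss $143.
$1712: truthful gives $347, deviation gives $0 → loss $347.
Maximum loss: $732.

$732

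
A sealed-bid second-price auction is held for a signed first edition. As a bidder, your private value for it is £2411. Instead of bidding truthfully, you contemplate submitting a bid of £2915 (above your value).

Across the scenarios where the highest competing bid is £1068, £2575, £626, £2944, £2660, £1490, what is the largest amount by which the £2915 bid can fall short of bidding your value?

£249

£1068: same outcome either way → loss £0.
£2575: truthful gives £0, deviation gives −£164 → loss £164.
£626: same outcome either way → loss £0.
£2944: same outcome either way → loss £0.
£2660: truthful gives £0, deviation gives −£249 → loss £249.
£1490: same outcome either way → loss £0.
Maximum loss: £249.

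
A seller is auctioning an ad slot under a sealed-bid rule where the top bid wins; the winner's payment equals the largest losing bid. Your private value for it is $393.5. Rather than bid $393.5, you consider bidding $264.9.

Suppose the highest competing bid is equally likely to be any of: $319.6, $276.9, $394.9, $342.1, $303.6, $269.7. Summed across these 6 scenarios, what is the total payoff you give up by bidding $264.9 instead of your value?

The deviation costs you only when the competing bid falls strictly between $264.9 and $393.5; elsewhere both bids give the same outcome.
$319.6: truthful payoff $73.9, deviation payoff $0 → loss $73.9.
$276.9: truthful payoff $116.6, deviation payoff $0 → loss $116.6.
$394.9: outcomes coincide → loss $0.
$342.1: truthful payoff $51.4, deviation payoff $0 → loss $51.4.
$303.6: truthful payoff $89.9, deviation payoff $0 → loss $89.9.
$269.7: truthful payoff $123.8, deviation payoff $0 → loss $123.8.
Total loss = $73.9 + $116.6 + $51.4 + $89.9 + $123.8 = $455.6.

$455.6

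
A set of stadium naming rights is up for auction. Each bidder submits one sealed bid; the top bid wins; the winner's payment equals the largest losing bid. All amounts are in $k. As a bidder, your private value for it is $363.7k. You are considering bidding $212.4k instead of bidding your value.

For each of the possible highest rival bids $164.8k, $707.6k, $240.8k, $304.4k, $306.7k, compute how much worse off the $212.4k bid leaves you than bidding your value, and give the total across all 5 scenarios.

$239.2k

The deviation costs you only when the competing bid falls strictly between $212.4k and $363.7k; elsewhere both bids give the same outcome.
$164.8k: outcomes coincide → loss $0k.
$707.6k: outcomes coincide → loss $0k.
$240.8k: truthful payoff $122.9k, deviation payoff $0k → loss $122.9k.
$304.4k: truthful payoff $59.3k, deviation payoff $0k → loss $59.3k.
$306.7k: truthful payoff $57k, deviation payoff $0k → loss $57k.
Total loss = $122.9k + $59.3k + $57k = $239.2k.
Because the price is fixed by the runner-up's bid, deviating from your value can only change a good outcome into a bad one — never the reverse.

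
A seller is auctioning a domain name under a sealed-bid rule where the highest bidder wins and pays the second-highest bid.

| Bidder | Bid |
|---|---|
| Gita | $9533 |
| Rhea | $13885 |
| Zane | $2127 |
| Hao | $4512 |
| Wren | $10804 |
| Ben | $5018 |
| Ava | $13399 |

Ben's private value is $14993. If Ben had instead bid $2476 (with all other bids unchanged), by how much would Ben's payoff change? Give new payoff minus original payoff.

The highest bid among the other bidders is $13885; Ben's bid doesn't change that.
Original bid $5018: Ben is not highest (top rival bid is $13885); payoff $0.
Alternative bid $2476: Ben is not highest (top rival bid is $13885); payoff $0.
Change in payoff = $0 − ($0) = $0.

$0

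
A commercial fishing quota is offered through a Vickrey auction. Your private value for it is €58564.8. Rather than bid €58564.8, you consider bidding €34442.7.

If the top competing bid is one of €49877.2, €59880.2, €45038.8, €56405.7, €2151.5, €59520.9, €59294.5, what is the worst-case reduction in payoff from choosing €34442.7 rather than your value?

€49877.2: truthful gives €8687.6, deviation gives €0 → loss €8687.6.
€59880.2: same outcome either way → loss €0.
€45038.8: truthful gives €13526, deviation gives €0 → loss €13526.
€56405.7: truthful gives €2159.1, deviation gives €0 → loss €2159.1.
€2151.5: same outcome either way → loss €0.
€59520.9: same outcome either way → loss €0.
€59294.5: same outcome either way → loss €0.
Maximum loss: €13526.

€13526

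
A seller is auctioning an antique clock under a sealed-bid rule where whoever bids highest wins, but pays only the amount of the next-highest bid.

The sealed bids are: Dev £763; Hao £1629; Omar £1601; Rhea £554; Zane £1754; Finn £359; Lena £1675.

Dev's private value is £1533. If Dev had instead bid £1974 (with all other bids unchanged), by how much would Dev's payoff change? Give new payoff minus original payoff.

The highest bid among the other bidders is £1754; Dev's bid doesn't change that.
Original bid £763: Dev is not highest (top rival bid is £1754); payoff £0.
Alternative bid £1974: Dev is highest, pays the top rival bid £1754; payoff £1533 − £1754 = −£221.
Change in payoff = −£221 − (£0) = −£221.

−£221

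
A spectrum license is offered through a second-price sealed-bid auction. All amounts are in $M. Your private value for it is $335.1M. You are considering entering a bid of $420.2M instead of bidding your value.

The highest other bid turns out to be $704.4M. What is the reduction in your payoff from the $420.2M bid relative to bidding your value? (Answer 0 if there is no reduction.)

$0M

Bidding your value $335.1M: you lose (since $335.1M < $704.4M). Payoff $0M.
Bidding $420.2M: you lose. Payoff $0M.
Difference = $0M − $0M = $0M; both bids lead to the same outcome because the competing bid is above both your value and your alternative bid.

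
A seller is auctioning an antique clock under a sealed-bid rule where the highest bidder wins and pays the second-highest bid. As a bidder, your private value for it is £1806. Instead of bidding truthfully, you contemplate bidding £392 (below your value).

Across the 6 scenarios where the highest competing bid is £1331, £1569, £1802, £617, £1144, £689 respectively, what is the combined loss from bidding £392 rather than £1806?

The deviation costs you only when the competing bid falls strictly between £392 and £1806; elsewhere both bids give the same outcome.
£1331: truthful payoff £475, deviation payoff £0 → loss £475.
£1569: truthful payoff £237, deviation payoff £0 → loss £237.
£1802: truthful payoff £4, deviation payoff £0 → loss £4.
£617: truthful payoff £1189, deviation payoff £0 → loss £1189.
£1144: truthful payoff £662, deviation payoff £0 → loss £662.
£689: truthful payoff £1117, deviation payoff £0 → loss £1117.
Total loss = £475 + £237 + £4 + £1189 + £662 + £1117 = £3684.
Because the price is fixed by the runner-up's bid, deviating from your value can only change a good outcome into a bad one — never the reverse.

£3684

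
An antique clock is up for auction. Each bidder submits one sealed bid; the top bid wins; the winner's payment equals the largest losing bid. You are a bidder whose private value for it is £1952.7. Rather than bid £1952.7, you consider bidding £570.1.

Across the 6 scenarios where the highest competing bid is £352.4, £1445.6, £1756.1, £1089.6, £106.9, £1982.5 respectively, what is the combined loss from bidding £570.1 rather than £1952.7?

£1566.8

The deviation costs you only when the competing bid falls strictly between £570.1 and £1952.7; elsewhere both bids give the same outcome.
£352.4: outcomes coincide → loss £0.
£1445.6: truthful payoff £507.1, deviation payoff £0 → loss £507.1.
£1756.1: truthful payoff £196.6, deviation payoff £0 → loss £196.6.
£1089.6: truthful payoff £863.1, deviation payoff £0 → loss £863.1.
£106.9: outcomes coincide → loss £0.
£1982.5: outcomes coincide → loss £0.
Total loss = £507.1 + £196.6 + £863.1 = £1566.8.
Because the price is fixed by the runner-up's bid, deviating from your value can only change a good outcome into a bad one — never the reverse.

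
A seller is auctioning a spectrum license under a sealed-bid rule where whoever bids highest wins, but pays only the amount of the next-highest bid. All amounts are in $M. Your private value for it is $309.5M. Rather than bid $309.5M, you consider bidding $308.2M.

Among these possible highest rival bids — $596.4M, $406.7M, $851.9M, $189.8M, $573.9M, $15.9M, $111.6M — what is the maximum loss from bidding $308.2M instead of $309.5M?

$0M

$596.4M: same outcome either way → loss $0M.
$406.7M: same outcome either way → loss $0M.
$851.9M: same outcome either way → loss $0M.
$189.8M: same outcome either way → loss $0M.
$573.9M: same outcome either way → loss $0M.
$15.9M: same outcome either way → loss $0M.
$111.6M: same outcome either way → loss $0M.
Maximum loss: $0M.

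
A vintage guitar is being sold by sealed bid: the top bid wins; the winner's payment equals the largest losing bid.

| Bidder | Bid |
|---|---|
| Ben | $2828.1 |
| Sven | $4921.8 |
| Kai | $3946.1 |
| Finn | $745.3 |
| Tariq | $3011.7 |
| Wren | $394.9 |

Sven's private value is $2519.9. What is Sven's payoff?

−$1426.2

Highest bid: Sven at $4921.8, so Sven wins.
Second-highest bid: Kai at $3946.1 — that is the price the winner pays.
Sven's payoff = value − price = $2519.9 − $3946.1 = −$1426.2.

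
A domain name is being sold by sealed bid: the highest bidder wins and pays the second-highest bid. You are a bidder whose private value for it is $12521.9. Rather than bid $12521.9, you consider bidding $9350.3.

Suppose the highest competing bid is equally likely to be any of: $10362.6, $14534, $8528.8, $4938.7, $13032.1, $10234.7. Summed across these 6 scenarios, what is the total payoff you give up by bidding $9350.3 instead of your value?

The deviation costs you only when the competing bid falls strictly between $9350.3 and $12521.9; elsewhere both bids give the same outcome.
$10362.6: truthful payoff $2159.3, deviation payoff $0 → loss $2159.3.
$14534: outcomes coincide → loss $0.
$8528.8: outcomes coincide → loss $0.
$4938.7: outcomes coincide → loss $0.
$13032.1: outcomes coincide → loss $0.
$10234.7: truthful payoff $2287.2, deviation payoff $0 → loss $2287.2.
Total loss = $2159.3 + $2287.2 = $4446.5.
In a second-price auction your bid sets only whether you win, not what you pay, so bidding your true value is weakly dominant.

$4446.5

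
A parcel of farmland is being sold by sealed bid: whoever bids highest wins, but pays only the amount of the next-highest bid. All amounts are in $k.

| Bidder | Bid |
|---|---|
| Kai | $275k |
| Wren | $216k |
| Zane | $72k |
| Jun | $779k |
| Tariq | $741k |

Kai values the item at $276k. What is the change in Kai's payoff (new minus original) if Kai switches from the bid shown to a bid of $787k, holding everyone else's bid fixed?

−$503k

The highest bid among the other bidders is $779k; Kai's bid doesn't change that.
Original bid $275k: Kai is not highest (top rival bid is $779k); payoff $0k.
Alternative bid $787k: Kai is highest, pays the top rival bid $779k; payoff $276k − $779k = −$503k.
Change in payoff = −$503k − ($0k) = −$503k.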